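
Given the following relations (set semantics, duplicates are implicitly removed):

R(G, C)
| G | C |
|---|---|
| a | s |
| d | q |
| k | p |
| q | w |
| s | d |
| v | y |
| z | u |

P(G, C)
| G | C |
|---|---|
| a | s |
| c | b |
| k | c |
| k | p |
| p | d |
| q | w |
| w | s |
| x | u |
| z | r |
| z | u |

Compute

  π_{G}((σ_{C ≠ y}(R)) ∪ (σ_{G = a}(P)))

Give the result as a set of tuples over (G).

σ[C ≠ y]: keep tuples satisfying C ≠ y → {(a, s), (d, q), (k, p), (q, w), (s, d), (z, u)}
σ[G = a]: keep tuples satisfying G = a → {(a, s)}
Union: {(a, s), (d, q), (k, p), (q, w), (s, d), (z, u)} with {(a, s)} → {(a, s), (d, q), (k, p), (q, w), (s, d), (z, u)}
Keep only column(s) G: {a, d, k, q, s, z}

{a, d, k, q, s, z}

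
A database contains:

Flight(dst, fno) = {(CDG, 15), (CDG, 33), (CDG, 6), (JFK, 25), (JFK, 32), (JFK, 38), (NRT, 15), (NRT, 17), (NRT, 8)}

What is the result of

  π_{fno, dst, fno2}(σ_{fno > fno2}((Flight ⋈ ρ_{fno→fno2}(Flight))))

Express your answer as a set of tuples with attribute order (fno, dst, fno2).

ρ[fno→fno2]: schema becomes (dst, fno2); tuples unchanged.
Joining Flight and ρ_{fno→fno2}(Flight) on dst yields {(CDG, 15, 15), (CDG, 15, 33), (CDG, 15, 6), (CDG, 33, 15), (CDG, 33, 33), (CDG, 33, 6), (CDG, 6, 15), (CDG, 6, 33), (CDG, 6, 6), (JFK, 25, 25), (JFK, 25, 32), (JFK, 25, 38), (JFK, 32, 25), (JFK, 32, 32), (JFK, 32, 38), (JFK, 38, 25), (JFK, 38, 32), (JFK, 38, 38), (NRT, 15, 15), (NRT, 15, 17), (NRT, 15, 8), (NRT, 17, 15), (NRT, 17, 17), (NRT, 17, 8), (NRT, 8, 15), (NRT, 8, 17), (NRT, 8, 8)}.
Apply σ_{fno > fno2}; surviving tuples: {(CDG, 15, 6), (CDG, 33, 15), (CDG, 33, 6), (JFK, 32, 25), (JFK, 38, 25), (JFK, 38, 32), (NRT, 15, 8), (NRT, 17, 15), (NRT, 17, 8)}
π_{fno, dst, fno2} gives {(15, CDG, 6), (15, NRT, 8), (17, NRT, 15), (17, NRT, 8), (32, JFK, 25), (33, CDG, 15), (33, CDG, 6), (38, JFK, 25), (38, JFK, 32)}.

{(15, CDG, 6), (15, NRT, 8), (17, NRT, 15), (17, NRT, 8), (32, JFK, 25), (33, CDG, 15), (33, CDG, 6), (38, JFK, 25), (38, JFK, 32)}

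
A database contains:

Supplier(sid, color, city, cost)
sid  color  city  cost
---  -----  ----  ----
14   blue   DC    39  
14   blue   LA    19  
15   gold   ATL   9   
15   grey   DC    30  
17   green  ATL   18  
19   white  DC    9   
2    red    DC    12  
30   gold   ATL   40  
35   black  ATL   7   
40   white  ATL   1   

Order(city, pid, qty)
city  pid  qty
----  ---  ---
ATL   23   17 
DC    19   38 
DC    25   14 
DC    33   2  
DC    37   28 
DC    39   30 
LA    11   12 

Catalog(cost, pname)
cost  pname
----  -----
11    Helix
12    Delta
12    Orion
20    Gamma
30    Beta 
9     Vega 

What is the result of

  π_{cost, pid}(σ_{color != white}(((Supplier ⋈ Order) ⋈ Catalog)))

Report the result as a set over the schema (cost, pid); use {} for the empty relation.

{(12, 19), (12, 25), (12, 33), (12, 37), (12, 39), (30, 19), (30, 25), (30, 33), (30, 37), (30, 39), (9, 23)}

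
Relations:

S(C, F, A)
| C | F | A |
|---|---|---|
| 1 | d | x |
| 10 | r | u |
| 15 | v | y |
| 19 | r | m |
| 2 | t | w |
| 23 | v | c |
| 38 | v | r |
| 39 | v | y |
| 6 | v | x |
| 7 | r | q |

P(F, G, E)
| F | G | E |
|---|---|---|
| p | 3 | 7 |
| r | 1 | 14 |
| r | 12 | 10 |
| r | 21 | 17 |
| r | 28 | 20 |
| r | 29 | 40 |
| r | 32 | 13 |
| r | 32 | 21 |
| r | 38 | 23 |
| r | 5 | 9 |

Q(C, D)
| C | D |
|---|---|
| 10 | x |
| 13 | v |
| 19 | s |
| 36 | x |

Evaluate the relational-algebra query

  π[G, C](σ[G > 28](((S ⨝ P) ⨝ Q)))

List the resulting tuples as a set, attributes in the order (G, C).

{(29, 10), (29, 19), (32, 10), (32, 19), (38, 10), (38, 19)}

Joining S and P on F yields {(10, r, u, 1, 14), (10, r, u, 12, 10), (10, r, u, 21, 17), (10, r, u, 28, 20), (10, r, u, 29, 40), (10, r, u, 32, 13), (10, r, u, 32, 21), (10, r, u, 38, 23), (10, r, u, 5, 9), (19, r, m, 1, 14), (19, r, m, 12, 10), (19, r, m, 21, 17), (19, r, m, 28, 20), (19, r, m, 29, 40), (19, r, m, 32, 13), (19, r, m, 32, 21), (19, r, m, 38, 23), (19, r, m, 5, 9), (7, r, q, 1, 14), (7, r, q, 12, 10), (7, r, q, 21, 17), (7, r, q, 28, 20), (7, r, q, 29, 40), (7, r, q, 32, 13), (7, r, q, 32, 21), (7, r, q, 38, 23), (7, r, q, 5, 9)}.
Joining (S ⨝ P) and Q on C yields {(10, r, u, 1, 14, x), (10, r, u, 12, 10, x), (10, r, u, 21, 17, x), (10, r, u, 28, 20, x), (10, r, u, 29, 40, x), (10, r, u, 32, 13, x), (10, r, u, 32, 21, x), (10, r, u, 38, 23, x), (10, r, u, 5, 9, x), (19, r, m, 1, 14, s), (19, r, m, 12, 10, s), (19, r, m, 21, 17, s), (19, r, m, 28, 20, s), (19, r, m, 29, 40, s), (19, r, m, 32, 13, s), (19, r, m, 32, 21, s), (19, r, m, 38, 23, s), (19, r, m, 5, 9, s)}.
Apply σ_{G > 28}; surviving tuples: {(10, r, u, 29, 40, x), (10, r, u, 32, 13, x), (10, r, u, 32, 21, x), (10, r, u, 38, 23, x), (19, r, m, 29, 40, s), (19, r, m, 32, 13, s), (19, r, m, 32, 21, s), (19, r, m, 38, 23, s)}
Projecting to G, C (2 duplicate(s) eliminated): {(29, 10), (29, 19), (32, 10), (32, 19), (38, 10), (38, 19)}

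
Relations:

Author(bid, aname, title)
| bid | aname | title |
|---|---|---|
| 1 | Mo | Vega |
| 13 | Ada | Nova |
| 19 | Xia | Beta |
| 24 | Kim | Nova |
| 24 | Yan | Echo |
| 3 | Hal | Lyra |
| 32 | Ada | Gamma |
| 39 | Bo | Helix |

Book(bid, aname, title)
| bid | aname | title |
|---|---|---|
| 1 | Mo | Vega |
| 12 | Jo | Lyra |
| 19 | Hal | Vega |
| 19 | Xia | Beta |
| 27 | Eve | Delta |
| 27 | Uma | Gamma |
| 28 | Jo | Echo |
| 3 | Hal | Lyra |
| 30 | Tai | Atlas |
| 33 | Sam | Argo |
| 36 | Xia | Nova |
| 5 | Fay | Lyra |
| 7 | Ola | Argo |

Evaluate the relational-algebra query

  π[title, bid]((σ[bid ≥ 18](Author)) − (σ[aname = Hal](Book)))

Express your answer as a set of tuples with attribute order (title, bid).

{(Beta, 19), (Echo, 24), (Gamma, 32), (Helix, 39), (Nova, 24)}

Filtering on bid ≥ 18 leaves {(19, Xia, Beta), (24, Kim, Nova), (24, Yan, Echo), (32, Ada, Gamma), (39, Bo, Helix)}.
Filtering on aname = Hal leaves {(19, Hal, Vega), (3, Hal, Lyra)}.
Taking the difference: {(19, Xia, Beta), (24, Kim, Nova), (24, Yan, Echo), (32, Ada, Gamma), (39, Bo, Helix)}
π_{title, bid} gives {(Beta, 19), (Echo, 24), (Gamma, 32), (Helix, 39), (Nova, 24)}.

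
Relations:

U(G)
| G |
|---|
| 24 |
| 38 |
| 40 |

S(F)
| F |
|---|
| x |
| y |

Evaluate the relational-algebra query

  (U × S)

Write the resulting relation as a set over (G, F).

{(24, x), (24, y), (38, x), (38, y), (40, x), (40, y)}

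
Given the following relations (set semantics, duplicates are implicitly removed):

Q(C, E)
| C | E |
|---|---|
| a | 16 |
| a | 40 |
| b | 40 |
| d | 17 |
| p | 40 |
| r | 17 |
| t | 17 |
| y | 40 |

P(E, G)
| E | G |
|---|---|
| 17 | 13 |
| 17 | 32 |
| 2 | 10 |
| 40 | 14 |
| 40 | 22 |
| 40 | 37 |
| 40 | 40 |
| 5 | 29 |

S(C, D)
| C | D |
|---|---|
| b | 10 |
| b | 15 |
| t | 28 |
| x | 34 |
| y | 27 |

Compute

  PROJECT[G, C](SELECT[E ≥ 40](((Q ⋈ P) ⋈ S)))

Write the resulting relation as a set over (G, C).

Q ⋈ P (natural join on E): {(a, 40, 14), (a, 40, 22), (a, 40, 37), (a, 40, 40), (b, 40, 14), (b, 40, 22), (b, 40, 37), (b, 40, 40), (d, 17, 13), (d, 17, 32), (p, 40, 14), (p, 40, 22), (p, 40, 37), (p, 40, 40), (r, 17, 13), (r, 17, 32), (t, 17, 13), (t, 17, 32), (y, 40, 14), (y, 40, 22), (y, 40, 37), (y, 40, 40)}
(Q ⋈ P) ⋈ S (natural join on C): {(b, 40, 14, 10), (b, 40, 14, 15), (b, 40, 22, 10), (b, 40, 22, 15), (b, 40, 37, 10), (b, 40, 37, 15), (b, 40, 40, 10), (b, 40, 40, 15), (t, 17, 13, 28), (t, 17, 32, 28), (y, 40, 14, 27), (y, 40, 22, 27), (y, 40, 37, 27), (y, 40, 40, 27)}
Selection E ≥ 40: {(b, 40, 14, 10), (b, 40, 14, 15), (b, 40, 22, 10), (b, 40, 22, 15), (b, 40, 37, 10), (b, 40, 37, 15), (b, 40, 40, 10), (b, 40, 40, 15), (y, 40, 14, 27), (y, 40, 22, 27), (y, 40, 37, 27), (y, 40, 40, 27)}
Projecting to G, C (4 duplicate(s) eliminated): {(14, b), (14, y), (22, b), (22, y), (37, b), (37, y), (40, b), (40, y)}

{(14, b), (14, y), (22, b), (22, y), (37, b), (37, y), (40, b), (40, y)}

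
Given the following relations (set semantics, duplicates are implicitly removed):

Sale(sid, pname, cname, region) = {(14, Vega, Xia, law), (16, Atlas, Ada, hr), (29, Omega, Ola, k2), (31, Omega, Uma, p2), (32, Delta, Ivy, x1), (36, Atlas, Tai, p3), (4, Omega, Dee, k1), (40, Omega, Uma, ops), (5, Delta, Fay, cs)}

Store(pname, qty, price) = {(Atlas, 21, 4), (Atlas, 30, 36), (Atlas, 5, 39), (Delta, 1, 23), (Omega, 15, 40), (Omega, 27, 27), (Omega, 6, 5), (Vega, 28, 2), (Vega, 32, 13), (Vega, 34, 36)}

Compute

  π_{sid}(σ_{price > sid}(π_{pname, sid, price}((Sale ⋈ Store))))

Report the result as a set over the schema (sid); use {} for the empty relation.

{14, 16, 29, 31, 36, 4, 5}

Sale ⋈ Store (natural join on pname): {(14, Vega, Xia, law, 28, 2), (14, Vega, Xia, law, 32, 13), (14, Vega, Xia, law, 34, 36), (16, Atlas, Ada, hr, 21, 4), (16, Atlas, Ada, hr, 30, 36), (16, Atlas, Ada, hr, 5, 39), (29, Omega, Ola, k2, 15, 40), (29, Omega, Ola, k2, 27, 27), (29, Omega, Ola, k2, 6, 5), (31, Omega, Uma, p2, 15, 40), (31, Omega, Uma, p2, 27, 27), (31, Omega, Uma, p2, 6, 5), (32, Delta, Ivy, x1, 1, 23), (36, Atlas, Tai, p3, 21, 4), (36, Atlas, Tai, p3, 30, 36), (36, Atlas, Tai, p3, 5, 39), (4, Omega, Dee, k1, 15, 40), (4, Omega, Dee, k1, 27, 27), (4, Omega, Dee, k1, 6, 5), (40, Omega, Uma, ops, 15, 40), (40, Omega, Uma, ops, 27, 27), (40, Omega, Uma, ops, 6, 5), (5, Delta, Fay, cs, 1, 23)}
Keep only column(s) pname, sid, price: {(Atlas, 16, 36), (Atlas, 16, 39), (Atlas, 16, 4), (Atlas, 36, 36), (Atlas, 36, 39), (Atlas, 36, 4), (Delta, 32, 23), (Delta, 5, 23), (Omega, 29, 27), (Omega, 29, 40), (Omega, 29, 5), (Omega, 31, 27), (Omega, 31, 40), (Omega, 31, 5), (Omega, 4, 27), (Omega, 4, 40), (Omega, 4, 5), (Omega, 40, 27), (Omega, 40, 40), (Omega, 40, 5), (Vega, 14, 13), (Vega, 14, 2), (Vega, 14, 36)}
Selection price > sid: {(Atlas, 16, 36), (Atlas, 16, 39), (Atlas, 36, 39), (Delta, 5, 23), (Omega, 29, 40), (Omega, 31, 40), (Omega, 4, 27), (Omega, 4, 40), (Omega, 4, 5), (Vega, 14, 36)}
Keep only column(s) sid (3 duplicate(s) eliminated): {14, 16, 29, 31, 36, 4, 5}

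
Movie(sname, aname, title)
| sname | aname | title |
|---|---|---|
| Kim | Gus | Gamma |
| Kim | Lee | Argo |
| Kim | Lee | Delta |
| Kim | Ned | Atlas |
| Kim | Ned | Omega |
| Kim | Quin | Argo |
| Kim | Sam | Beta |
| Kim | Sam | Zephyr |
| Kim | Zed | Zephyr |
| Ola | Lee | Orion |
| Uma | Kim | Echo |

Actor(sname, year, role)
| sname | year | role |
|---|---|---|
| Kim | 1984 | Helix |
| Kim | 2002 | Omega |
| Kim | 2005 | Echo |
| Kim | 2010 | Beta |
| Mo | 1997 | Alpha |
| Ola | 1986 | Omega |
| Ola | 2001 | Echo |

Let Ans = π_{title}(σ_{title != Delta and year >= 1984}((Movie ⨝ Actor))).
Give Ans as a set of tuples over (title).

{Argo, Atlas, Beta, Gamma, Omega, Orion, Zephyr}

Joining Movie and Actor on sname yields {(Kim, Gus, Gamma, 1984, Helix), (Kim, Gus, Gamma, 2002, Omega), (Kim, Gus, Gamma, 2005, Echo), (Kim, Gus, Gamma, 2010, Beta), (Kim, Lee, Argo, 1984, Helix), (Kim, Lee, Argo, 2002, Omega), (Kim, Lee, Argo, 2005, Echo), (Kim, Lee, Argo, 2010, Beta), (Kim, Lee, Delta, 1984, Helix), (Kim, Lee, Delta, 2002, Omega), (Kim, Lee, Delta, 2005, Echo), (Kim, Lee, Delta, 2010, Beta), (Kim, Ned, Atlas, 1984, Helix), (Kim, Ned, Atlas, 2002, Omega), (Kim, Ned, Atlas, 2005, Echo), (Kim, Ned, Atlas, 2010, Beta), (Kim, Ned, Omega, 1984, Helix), (Kim, Ned, Omega, 2002, Omega), (Kim, Ned, Omega, 2005, Echo), (Kim, Ned, Omega, 2010, Beta), (Kim, Quin, Argo, 1984, Helix), (Kim, Quin, Argo, 2002, Omega), (Kim, Quin, Argo, 2005, Echo), (Kim, Quin, Argo, 2010, Beta), (Kim, Sam, Beta, 1984, Helix), (Kim, Sam, Beta, 2002, Omega), (Kim, Sam, Beta, 2005, Echo), (Kim, Sam, Beta, 2010, Beta), (Kim, Sam, Zephyr, 1984, Helix), (Kim, Sam, Zephyr, 2002, Omega), (Kim, Sam, Zephyr, 2005, Echo), (Kim, Sam, Zephyr, 2010, Beta), (Kim, Zed, Zephyr, 1984, Helix), (Kim, Zed, Zephyr, 2002, Omega), (Kim, Zed, Zephyr, 2005, Echo), (Kim, Zed, Zephyr, 2010, Beta), (Ola, Lee, Orion, 1986, Omega), (Ola, Lee, Orion, 2001, Echo)}.
σ[title != Delta and year >= 1984]: keep tuples satisfying title != Delta and year >= 1984 → {(Kim, Gus, Gamma, 1984, Helix), (Kim, Gus, Gamma, 2002, Omega), (Kim, Gus, Gamma, 2005, Echo), (Kim, Gus, Gamma, 2010, Beta), (Kim, Lee, Argo, 1984, Helix), (Kim, Lee, Argo, 2002, Omega), (Kim, Lee, Argo, 2005, Echo), (Kim, Lee, Argo, 2010, Beta), (Kim, Ned, Atlas, 1984, Helix), (Kim, Ned, Atlas, 2002, Omega), (Kim, Ned, Atlas, 2005, Echo), (Kim, Ned, Atlas, 2010, Beta), (Kim, Ned, Omega, 1984, Helix), (Kim, Ned, Omega, 2002, Omega), (Kim, Ned, Omega, 2005, Echo), (Kim, Ned, Omega, 2010, Beta), (Kim, Quin, Argo, 1984, Helix), (Kim, Quin, Argo, 2002, Omega), (Kim, Quin, Argo, 2005, Echo), (Kim, Quin, Argo, 2010, Beta), (Kim, Sam, Beta, 1984, Helix), (Kim, Sam, Beta, 2002, Omega), (Kim, Sam, Beta, 2005, Echo), (Kim, Sam, Beta, 2010, Beta), (Kim, Sam, Zephyr, 1984, Helix), (Kim, Sam, Zephyr, 2002, Omega), (Kim, Sam, Zephyr, 2005, Echo), (Kim, Sam, Zephyr, 2010, Beta), (Kim, Zed, Zephyr, 1984, Helix), (Kim, Zed, Zephyr, 2002, Omega), (Kim, Zed, Zephyr, 2005, Echo), (Kim, Zed, Zephyr, 2010, Beta), (Ola, Lee, Orion, 1986, Omega), (Ola, Lee, Orion, 2001, Echo)}
Keep only column(s) title (27 duplicate(s) eliminated): {Argo, Atlas, Beta, Gamma, Omega, Orion, Zephyr}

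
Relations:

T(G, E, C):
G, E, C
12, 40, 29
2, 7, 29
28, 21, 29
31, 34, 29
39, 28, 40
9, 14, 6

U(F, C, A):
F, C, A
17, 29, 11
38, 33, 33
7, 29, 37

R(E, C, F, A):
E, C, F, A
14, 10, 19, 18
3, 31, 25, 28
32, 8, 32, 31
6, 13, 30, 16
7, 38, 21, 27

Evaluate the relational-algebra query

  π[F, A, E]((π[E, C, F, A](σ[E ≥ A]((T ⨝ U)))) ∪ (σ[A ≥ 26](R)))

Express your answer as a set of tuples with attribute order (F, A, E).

{(17, 11, 21), (17, 11, 34), (17, 11, 40), (21, 27, 7), (25, 28, 3), (32, 31, 32), (7, 37, 40)}

Joining T and U on C yields {(12, 40, 29, 17, 11), (12, 40, 29, 7, 37), (2, 7, 29, 17, 11), (2, 7, 29, 7, 37), (28, 21, 29, 17, 11), (28, 21, 29, 7, 37), (31, 34, 29, 17, 11), (31, 34, 29, 7, 37)}.
Selection E ≥ A: {(12, 40, 29, 17, 11), (12, 40, 29, 7, 37), (28, 21, 29, 17, 11), (31, 34, 29, 17, 11)}
Projecting to E, C, F, A: {(21, 29, 17, 11), (34, 29, 17, 11), (40, 29, 17, 11), (40, 29, 7, 37)}
Selection A ≥ 26: {(3, 31, 25, 28), (32, 8, 32, 31), (7, 38, 21, 27)}
Union: {(21, 29, 17, 11), (34, 29, 17, 11), (40, 29, 17, 11), (40, 29, 7, 37)} with {(3, 31, 25, 28), (32, 8, 32, 31), (7, 38, 21, 27)} → {(21, 29, 17, 11), (3, 31, 25, 28), (32, 8, 32, 31), (34, 29, 17, 11), (40, 29, 17, 11), (40, 29, 7, 37), (7, 38, 21, 27)}
Projecting to F, A, E: {(17, 11, 21), (17, 11, 34), (17, 11, 40), (21, 27, 7), (25, 28, 3), (32, 31, 32), (7, 37, 40)}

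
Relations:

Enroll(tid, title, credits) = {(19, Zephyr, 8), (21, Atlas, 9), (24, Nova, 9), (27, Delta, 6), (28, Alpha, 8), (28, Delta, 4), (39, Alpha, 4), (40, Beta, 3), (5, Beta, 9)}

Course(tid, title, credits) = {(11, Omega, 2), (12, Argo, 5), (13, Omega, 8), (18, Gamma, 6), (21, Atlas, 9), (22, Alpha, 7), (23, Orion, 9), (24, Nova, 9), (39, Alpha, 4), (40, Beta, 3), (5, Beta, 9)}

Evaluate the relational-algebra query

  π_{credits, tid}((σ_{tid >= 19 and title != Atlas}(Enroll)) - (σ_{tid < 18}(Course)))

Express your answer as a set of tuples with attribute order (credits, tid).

{(3, 40), (4, 28), (4, 39), (6, 27), (8, 19), (8, 28), (9, 24)}

σ[tid >= 19 and title != Atlas]: keep tuples satisfying tid >= 19 and title != Atlas → {(19, Zephyr, 8), (24, Nova, 9), (27, Delta, 6), (28, Alpha, 8), (28, Delta, 4), (39, Alpha, 4), (40, Beta, 3)}
σ[tid < 18]: keep tuples satisfying tid < 18 → {(11, Omega, 2), (12, Argo, 5), (13, Omega, 8), (5, Beta, 9)}
Taking the difference: {(19, Zephyr, 8), (24, Nova, 9), (27, Delta, 6), (28, Alpha, 8), (28, Delta, 4), (39, Alpha, 4), (40, Beta, 3)}
Keep only column(s) credits, tid: {(3, 40), (4, 28), (4, 39), (6, 27), (8, 19), (8, 28), (9, 24)}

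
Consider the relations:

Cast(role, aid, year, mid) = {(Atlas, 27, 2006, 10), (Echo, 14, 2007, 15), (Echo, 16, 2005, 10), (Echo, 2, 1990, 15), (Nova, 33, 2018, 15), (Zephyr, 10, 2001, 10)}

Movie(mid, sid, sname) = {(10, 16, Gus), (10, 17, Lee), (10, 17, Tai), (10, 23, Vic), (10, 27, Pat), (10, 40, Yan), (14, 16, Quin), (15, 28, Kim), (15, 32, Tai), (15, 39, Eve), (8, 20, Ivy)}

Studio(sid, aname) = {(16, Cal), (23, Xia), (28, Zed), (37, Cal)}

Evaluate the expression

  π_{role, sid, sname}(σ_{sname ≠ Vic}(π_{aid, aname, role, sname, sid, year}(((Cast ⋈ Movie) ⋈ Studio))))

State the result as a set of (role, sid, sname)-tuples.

{(Atlas, 16, Gus), (Echo, 16, Gus), (Echo, 28, Kim), (Nova, 28, Kim), (Zephyr, 16, Gus)}

Joining Cast and Movie on mid yields {(Atlas, 27, 2006, 10, 16, Gus), (Atlas, 27, 2006, 10, 17, Lee), (Atlas, 27, 2006, 10, 17, Tai), (Atlas, 27, 2006, 10, 23, Vic), (Atlas, 27, 2006, 10, 27, Pat), (Atlas, 27, 2006, 10, 40, Yan), (Echo, 14, 2007, 15, 28, Kim), (Echo, 14, 2007, 15, 32, Tai), (Echo, 14, 2007, 15, 39, Eve), (Echo, 16, 2005, 10, 16, Gus), (Echo, 16, 2005, 10, 17, Lee), (Echo, 16, 2005, 10, 17, Tai), (Echo, 16, 2005, 10, 23, Vic), (Echo, 16, 2005, 10, 27, Pat), (Echo, 16, 2005, 10, 40, Yan), (Echo, 2, 1990, 15, 28, Kim), (Echo, 2, 1990, 15, 32, Tai), (Echo, 2, 1990, 15, 39, Eve), (Nova, 33, 2018, 15, 28, Kim), (Nova, 33, 2018, 15, 32, Tai), (Nova, 33, 2018, 15, 39, Eve), (Zephyr, 10, 2001, 10, 16, Gus), (Zephyr, 10, 2001, 10, 17, Lee), (Zephyr, 10, 2001, 10, 17, Tai), (Zephyr, 10, 2001, 10, 23, Vic), (Zephyr, 10, 2001, 10, 27, Pat), (Zephyr, 10, 2001, 10, 40, Yan)}.
Joining (Cast ⋈ Movie) and Studio on sid yields {(Atlas, 27, 2006, 10, 16, Gus, Cal), (Atlas, 27, 2006, 10, 23, Vic, Xia), (Echo, 14, 2007, 15, 28, Kim, Zed), (Echo, 16, 2005, 10, 16, Gus, Cal), (Echo, 16, 2005, 10, 23, Vic, Xia), (Echo, 2, 1990, 15, 28, Kim, Zed), (Nova, 33, 2018, 15, 28, Kim, Zed), (Zephyr, 10, 2001, 10, 16, Gus, Cal), (Zephyr, 10, 2001, 10, 23, Vic, Xia)}.
Keep only column(s) aid, aname, role, sname, sid, year: {(10, Cal, Zephyr, Gus, 16, 2001), (10, Xia, Zephyr, Vic, 23, 2001), (14, Zed, Echo, Kim, 28, 2007), (16, Cal, Echo, Gus, 16, 2005), (16, Xia, Echo, Vic, 23, 2005), (2, Zed, Echo, Kim, 28, 1990), (27, Cal, Atlas, Gus, 16, 2006), (27, Xia, Atlas, Vic, 23, 2006), (33, Zed, Nova, Kim, 28, 2018)}
σ[sname ≠ Vic]: keep tuples satisfying sname ≠ Vic → {(10, Cal, Zephyr, Gus, 16, 2001), (14, Zed, Echo, Kim, 28, 2007), (16, Cal, Echo, Gus, 16, 2005), (2, Zed, Echo, Kim, 28, 1990), (27, Cal, Atlas, Gus, 16, 2006), (33, Zed, Nova, Kim, 28, 2018)}
Keep only column(s) role, sid, sname (1 duplicate(s) eliminated): {(Atlas, 16, Gus), (Echo, 16, Gus), (Echo, 28, Kim), (Nova, 28, Kim), (Zephyr, 16, Gus)}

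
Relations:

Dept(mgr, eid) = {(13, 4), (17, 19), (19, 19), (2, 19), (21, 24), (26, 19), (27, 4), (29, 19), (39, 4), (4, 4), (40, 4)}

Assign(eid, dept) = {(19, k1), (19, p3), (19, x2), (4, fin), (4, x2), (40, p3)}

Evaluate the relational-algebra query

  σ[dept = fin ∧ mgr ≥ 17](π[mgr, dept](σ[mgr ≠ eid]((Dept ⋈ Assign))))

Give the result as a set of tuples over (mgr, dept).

{(27, fin), (39, fin), (40, fin)}

Joining Dept and Assign on eid yields {(13, 4, fin), (13, 4, x2), (17, 19, k1), (17, 19, p3), (17, 19, x2), (19, 19, k1), (19, 19, p3), (19, 19, x2), (2, 19, k1), (2, 19, p3), (2, 19, x2), (26, 19, k1), (26, 19, p3), (26, 19, x2), (27, 4, fin), (27, 4, x2), (29, 19, k1), (29, 19, p3), (29, 19, x2), (39, 4, fin), (39, 4, x2), (4, 4, fin), (4, 4, x2), (40, 4, fin), (40, 4, x2)}.
Apply σ_{mgr ≠ eid}; surviving tuples: {(13, 4, fin), (13, 4, x2), (17, 19, k1), (17, 19, p3), (17, 19, x2), (2, 19, k1), (2, 19, p3), (2, 19, x2), (26, 19, k1), (26, 19, p3), (26, 19, x2), (27, 4, fin), (27, 4, x2), (29, 19, k1), (29, 19, p3), (29, 19, x2), (39, 4, fin), (39, 4, x2), (40, 4, fin), (40, 4, x2)}
Projecting to mgr, dept: {(13, fin), (13, x2), (17, k1), (17, p3), (17, x2), (2, k1), (2, p3), (2, x2), (26, k1), (26, p3), (26, x2), (27, fin), (27, x2), (29, k1), (29, p3), (29, x2), (39, fin), (39, x2), (40, fin), (40, x2)}
Apply σ_{dept = fin ∧ mgr ≥ 17}; surviving tuples: {(27, fin), (39, fin), (40, fin)}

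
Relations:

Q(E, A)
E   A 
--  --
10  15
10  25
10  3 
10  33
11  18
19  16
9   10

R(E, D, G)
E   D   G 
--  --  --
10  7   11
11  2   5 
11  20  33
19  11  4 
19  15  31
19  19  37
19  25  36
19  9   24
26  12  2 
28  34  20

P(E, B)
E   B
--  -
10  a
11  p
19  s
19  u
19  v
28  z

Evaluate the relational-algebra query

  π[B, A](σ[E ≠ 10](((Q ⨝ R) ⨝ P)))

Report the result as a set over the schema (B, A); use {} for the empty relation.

Q ⋈ R (natural join on E): {(10, 15, 7, 11), (10, 25, 7, 11), (10, 3, 7, 11), (10, 33, 7, 11), (11, 18, 2, 5), (11, 18, 20, 33), (19, 16, 11, 4), (19, 16, 15, 31), (19, 16, 19, 37), (19, 16, 25, 36), (19, 16, 9, 24)}
(Q ⨝ R) ⋈ P (natural join on E): {(10, 15, 7, 11, a), (10, 25, 7, 11, a), (10, 3, 7, 11, a), (10, 33, 7, 11, a), (11, 18, 2, 5, p), (11, 18, 20, 33, p), (19, 16, 11, 4, s), (19, 16, 11, 4, u), (19, 16, 11, 4, v), (19, 16, 15, 31, s), (19, 16, 15, 31, u), (19, 16, 15, 31, v), (19, 16, 19, 37, s), (19, 16, 19, 37, u), (19, 16, 19, 37, v), (19, 16, 25, 36, s), (19, 16, 25, 36, u), (19, 16, 25, 36, v), (19, 16, 9, 24, s), (19, 16, 9, 24, u), (19, 16, 9, 24, v)}
Selection E ≠ 10: {(11, 18, 2, 5, p), (11, 18, 20, 33, p), (19, 16, 11, 4, s), (19, 16, 11, 4, u), (19, 16, 11, 4, v), (19, 16, 15, 31, s), (19, 16, 15, 31, u), (19, 16, 15, 31, v), (19, 16, 19, 37, s), (19, 16, 19, 37, u), (19, 16, 19, 37, v), (19, 16, 25, 36, s), (19, 16, 25, 36, u), (19, 16, 25, 36, v), (19, 16, 9, 24, s), (19, 16, 9, 24, u), (19, 16, 9, 24, v)}
Keep only column(s) B, A (13 duplicate(s) eliminated): {(p, 18), (s, 16), (u, 16), (v, 16)}

{(p, 18), (s, 16), (u, 16), (v, 16)}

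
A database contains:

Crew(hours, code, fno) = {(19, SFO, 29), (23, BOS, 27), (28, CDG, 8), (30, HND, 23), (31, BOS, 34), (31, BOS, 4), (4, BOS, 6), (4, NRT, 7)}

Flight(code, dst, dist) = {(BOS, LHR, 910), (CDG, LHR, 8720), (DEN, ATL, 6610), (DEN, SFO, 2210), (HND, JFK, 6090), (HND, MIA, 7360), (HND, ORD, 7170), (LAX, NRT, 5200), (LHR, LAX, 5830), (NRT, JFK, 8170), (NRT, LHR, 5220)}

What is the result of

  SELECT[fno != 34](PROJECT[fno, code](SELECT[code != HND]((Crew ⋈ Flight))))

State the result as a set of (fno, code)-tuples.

{(27, BOS), (4, BOS), (6, BOS), (7, NRT), (8, CDG)}

Joining Crew and Flight on code yields {(23, BOS, 27, LHR, 910), (28, CDG, 8, LHR, 8720), (30, HND, 23, JFK, 6090), (30, HND, 23, MIA, 7360), (30, HND, 23, ORD, 7170), (31, BOS, 34, LHR, 910), (31, BOS, 4, LHR, 910), (4, BOS, 6, LHR, 910), (4, NRT, 7, JFK, 8170), (4, NRT, 7, LHR, 5220)}.
Filtering on code != HND leaves {(23, BOS, 27, LHR, 910), (28, CDG, 8, LHR, 8720), (31, BOS, 34, LHR, 910), (31, BOS, 4, LHR, 910), (4, BOS, 6, LHR, 910), (4, NRT, 7, JFK, 8170), (4, NRT, 7, LHR, 5220)}.
π[fno, code]: project onto (fno, code) (1 duplicate(s) eliminated) → {(27, BOS), (34, BOS), (4, BOS), (6, BOS), (7, NRT), (8, CDG)}
Filtering on fno != 34 leaves {(27, BOS), (4, BOS), (6, BOS), (7, NRT), (8, CDG)}.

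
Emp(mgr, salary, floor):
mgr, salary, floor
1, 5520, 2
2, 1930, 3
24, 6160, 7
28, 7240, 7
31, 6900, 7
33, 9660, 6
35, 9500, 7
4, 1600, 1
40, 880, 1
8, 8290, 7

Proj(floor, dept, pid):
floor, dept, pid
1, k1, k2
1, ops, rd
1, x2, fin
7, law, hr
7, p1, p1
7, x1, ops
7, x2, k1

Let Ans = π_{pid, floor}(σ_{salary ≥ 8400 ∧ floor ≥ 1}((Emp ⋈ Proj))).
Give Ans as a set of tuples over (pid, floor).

{(hr, 7), (k1, 7), (ops, 7), (p1, 7)}

Emp ⋈ Proj (natural join on floor): {(24, 6160, 7, law, hr), (24, 6160, 7, p1, p1), (24, 6160, 7, x1, ops), (24, 6160, 7, x2, k1), (28, 7240, 7, law, hr), (28, 7240, 7, p1, p1), (28, 7240, 7, x1, ops), (28, 7240, 7, x2, k1), (31, 6900, 7, law, hr), (31, 6900, 7, p1, p1), (31, 6900, 7, x1, ops), (31, 6900, 7, x2, k1), (35, 9500, 7, law, hr), (35, 9500, 7, p1, p1), (35, 9500, 7, x1, ops), (35, 9500, 7, x2, k1), (4, 1600, 1, k1, k2), (4, 1600, 1, ops, rd), (4, 1600, 1, x2, fin), (40, 880, 1, k1, k2), (40, 880, 1, ops, rd), (40, 880, 1, x2, fin), (8, 8290, 7, law, hr), (8, 8290, 7, p1, p1), (8, 8290, 7, x1, ops), (8, 8290, 7, x2, k1)}
Apply σ_{salary ≥ 8400 ∧ floor ≥ 1}; surviving tuples: {(35, 9500, 7, law, hr), (35, 9500, 7, p1, p1), (35, 9500, 7, x1, ops), (35, 9500, 7, x2, k1)}
π_{pid, floor} gives {(hr, 7), (k1, 7), (ops, 7), (p1, 7)}.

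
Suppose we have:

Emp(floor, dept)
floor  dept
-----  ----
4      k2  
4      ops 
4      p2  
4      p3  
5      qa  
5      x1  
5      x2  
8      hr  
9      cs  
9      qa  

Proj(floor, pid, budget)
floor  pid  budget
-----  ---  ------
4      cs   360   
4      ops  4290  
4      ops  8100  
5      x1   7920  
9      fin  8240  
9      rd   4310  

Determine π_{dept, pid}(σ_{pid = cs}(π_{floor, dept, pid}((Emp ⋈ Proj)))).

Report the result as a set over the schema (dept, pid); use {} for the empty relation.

{(k2, cs), (ops, cs), (p2, cs), (p3, cs)}

Emp ⋈ Proj (natural join on floor): {(4, k2, cs, 360), (4, k2, ops, 4290), (4, k2, ops, 8100), (4, ops, cs, 360), (4, ops, ops, 4290), (4, ops, ops, 8100), (4, p2, cs, 360), (4, p2, ops, 4290), (4, p2, ops, 8100), (4, p3, cs, 360), (4, p3, ops, 4290), (4, p3, ops, 8100), (5, qa, x1, 7920), (5, x1, x1, 7920), (5, x2, x1, 7920), (9, cs, fin, 8240), (9, cs, rd, 4310), (9, qa, fin, 8240), (9, qa, rd, 4310)}
Projecting to floor, dept, pid (4 duplicate(s) eliminated): {(4, k2, cs), (4, k2, ops), (4, ops, cs), (4, ops, ops), (4, p2, cs), (4, p2, ops), (4, p3, cs), (4, p3, ops), (5, qa, x1), (5, x1, x1), (5, x2, x1), (9, cs, fin), (9, cs, rd), (9, qa, fin), (9, qa, rd)}
Filtering on pid = cs leaves {(4, k2, cs), (4, ops, cs), (4, p2, cs), (4, p3, cs)}.
Projecting to dept, pid: {(k2, cs), (ops, cs), (p2, cs), (p3, cs)}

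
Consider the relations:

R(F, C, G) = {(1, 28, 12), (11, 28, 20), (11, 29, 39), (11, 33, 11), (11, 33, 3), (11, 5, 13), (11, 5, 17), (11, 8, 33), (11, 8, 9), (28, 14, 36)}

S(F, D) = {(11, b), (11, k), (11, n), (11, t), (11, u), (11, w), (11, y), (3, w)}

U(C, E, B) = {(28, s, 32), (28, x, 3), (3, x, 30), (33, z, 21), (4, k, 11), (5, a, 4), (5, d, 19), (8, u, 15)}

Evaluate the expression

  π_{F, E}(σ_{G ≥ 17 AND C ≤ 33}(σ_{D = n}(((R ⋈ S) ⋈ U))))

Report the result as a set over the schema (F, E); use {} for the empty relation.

{(11, a), (11, d), (11, s), (11, u), (11, x)}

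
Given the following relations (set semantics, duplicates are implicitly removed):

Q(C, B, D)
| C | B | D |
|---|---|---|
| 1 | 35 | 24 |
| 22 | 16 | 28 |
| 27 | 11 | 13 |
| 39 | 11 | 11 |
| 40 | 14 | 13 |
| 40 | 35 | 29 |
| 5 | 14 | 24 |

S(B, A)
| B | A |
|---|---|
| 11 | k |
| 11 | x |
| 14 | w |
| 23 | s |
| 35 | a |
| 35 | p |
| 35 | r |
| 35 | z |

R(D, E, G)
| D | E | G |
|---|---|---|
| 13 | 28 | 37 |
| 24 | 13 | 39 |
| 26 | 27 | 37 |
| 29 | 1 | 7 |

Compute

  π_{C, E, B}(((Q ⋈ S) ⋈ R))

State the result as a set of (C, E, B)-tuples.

{(1, 13, 35), (27, 28, 11), (40, 1, 35), (40, 28, 14), (5, 13, 14)}

Natural join on B: {(1, 35, 24, a), (1, 35, 24, p), (1, 35, 24, r), (1, 35, 24, z), (27, 11, 13, k), (27, 11, 13, x), (39, 11, 11, k), (39, 11, 11, x), (40, 14, 13, w), (40, 35, 29, a), (40, 35, 29, p), (40, 35, 29, r), (40, 35, 29, z), (5, 14, 24, w)}
Natural join on D: {(1, 35, 24, a, 13, 39), (1, 35, 24, p, 13, 39), (1, 35, 24, r, 13, 39), (1, 35, 24, z, 13, 39), (27, 11, 13, k, 28, 37), (27, 11, 13, x, 28, 37), (40, 14, 13, w, 28, 37), (40, 35, 29, a, 1, 7), (40, 35, 29, p, 1, 7), (40, 35, 29, r, 1, 7), (40, 35, 29, z, 1, 7), (5, 14, 24, w, 13, 39)}
Projecting to C, E, B (7 duplicate(s) eliminated): {(1, 13, 35), (27, 28, 11), (40, 1, 35), (40, 28, 14), (5, 13, 14)}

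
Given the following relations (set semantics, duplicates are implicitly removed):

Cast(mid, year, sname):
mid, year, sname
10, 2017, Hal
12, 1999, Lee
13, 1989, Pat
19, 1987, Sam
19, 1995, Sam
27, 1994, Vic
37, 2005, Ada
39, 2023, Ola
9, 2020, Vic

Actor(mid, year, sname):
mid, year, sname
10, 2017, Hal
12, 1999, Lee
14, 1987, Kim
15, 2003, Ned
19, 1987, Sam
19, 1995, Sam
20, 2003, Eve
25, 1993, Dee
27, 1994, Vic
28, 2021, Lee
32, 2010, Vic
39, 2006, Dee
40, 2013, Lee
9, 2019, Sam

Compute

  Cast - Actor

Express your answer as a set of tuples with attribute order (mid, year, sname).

{(13, 1989, Pat), (37, 2005, Ada), (39, 2023, Ola), (9, 2020, Vic)}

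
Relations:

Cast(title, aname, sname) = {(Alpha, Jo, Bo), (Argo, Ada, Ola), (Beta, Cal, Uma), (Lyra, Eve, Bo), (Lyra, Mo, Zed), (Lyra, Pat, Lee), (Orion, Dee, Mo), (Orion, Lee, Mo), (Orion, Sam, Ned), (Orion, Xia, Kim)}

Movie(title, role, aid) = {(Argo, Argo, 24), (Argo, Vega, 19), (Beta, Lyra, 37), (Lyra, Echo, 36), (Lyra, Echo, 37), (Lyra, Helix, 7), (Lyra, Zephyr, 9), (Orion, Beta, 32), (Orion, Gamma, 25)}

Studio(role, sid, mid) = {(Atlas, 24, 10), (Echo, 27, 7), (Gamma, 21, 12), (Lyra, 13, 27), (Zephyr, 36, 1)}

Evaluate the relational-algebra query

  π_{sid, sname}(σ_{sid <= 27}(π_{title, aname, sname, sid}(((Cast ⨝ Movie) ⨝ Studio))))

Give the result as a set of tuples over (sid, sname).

{(13, Uma), (21, Kim), (21, Mo), (21, Ned), (27, Bo), (27, Lee), (27, Zed)}

Cast ⋈ Movie (natural join on title): {(Argo, Ada, Ola, Argo, 24), (Argo, Ada, Ola, Vega, 19), (Beta, Cal, Uma, Lyra, 37), (Lyra, Eve, Bo, Echo, 36), (Lyra, Eve, Bo, Echo, 37), (Lyra, Eve, Bo, Helix, 7), (Lyra, Eve, Bo, Zephyr, 9), (Lyra, Mo, Zed, Echo, 36), (Lyra, Mo, Zed, Echo, 37), (Lyra, Mo, Zed, Helix, 7), (Lyra, Mo, Zed, Zephyr, 9), (Lyra, Pat, Lee, Echo, 36), (Lyra, Pat, Lee, Echo, 37), (Lyra, Pat, Lee, Helix, 7), (Lyra, Pat, Lee, Zephyr, 9), (Orion, Dee, Mo, Beta, 32), (Orion, Dee, Mo, Gamma, 25), (Orion, Lee, Mo, Beta, 32), (Orion, Lee, Mo, Gamma, 25), (Orion, Sam, Ned, Beta, 32), (Orion, Sam, Ned, Gamma, 25), (Orion, Xia, Kim, Beta, 32), (Orion, Xia, Kim, Gamma, 25)}
(Cast ⨝ Movie) ⋈ Studio (natural join on role): {(Beta, Cal, Uma, Lyra, 37, 13, 27), (Lyra, Eve, Bo, Echo, 36, 27, 7), (Lyra, Eve, Bo, Echo, 37, 27, 7), (Lyra, Eve, Bo, Zephyr, 9, 36, 1), (Lyra, Mo, Zed, Echo, 36, 27, 7), (Lyra, Mo, Zed, Echo, 37, 27, 7), (Lyra, Mo, Zed, Zephyr, 9, 36, 1), (Lyra, Pat, Lee, Echo, 36, 27, 7), (Lyra, Pat, Lee, Echo, 37, 27, 7), (Lyra, Pat, Lee, Zephyr, 9, 36, 1), (Orion, Dee, Mo, Gamma, 25, 21, 12), (Orion, Lee, Mo, Gamma, 25, 21, 12), (Orion, Sam, Ned, Gamma, 25, 21, 12), (Orion, Xia, Kim, Gamma, 25, 21, 12)}
π[title, aname, sname, sid]: project onto (title, aname, sname, sid) (3 duplicate(s) eliminated) → {(Beta, Cal, Uma, 13), (Lyra, Eve, Bo, 27), (Lyra, Eve, Bo, 36), (Lyra, Mo, Zed, 27), (Lyra, Mo, Zed, 36), (Lyra, Pat, Lee, 27), (Lyra, Pat, Lee, 36), (Orion, Dee, Mo, 21), (Orion, Lee, Mo, 21), (Orion, Sam, Ned, 21), (Orion, Xia, Kim, 21)}
Apply σ_{sid <= 27}; surviving tuples: {(Beta, Cal, Uma, 13), (Lyra, Eve, Bo, 27), (Lyra, Mo, Zed, 27), (Lyra, Pat, Lee, 27), (Orion, Dee, Mo, 21), (Orion, Lee, Mo, 21), (Orion, Sam, Ned, 21), (Orion, Xia, Kim, 21)}
π[sid, sname]: project onto (sid, sname) (1 duplicate(s) eliminated) → {(13, Uma), (21, Kim), (21, Mo), (21, Ned), (27, Bo), (27, Lee), (27, Zed)}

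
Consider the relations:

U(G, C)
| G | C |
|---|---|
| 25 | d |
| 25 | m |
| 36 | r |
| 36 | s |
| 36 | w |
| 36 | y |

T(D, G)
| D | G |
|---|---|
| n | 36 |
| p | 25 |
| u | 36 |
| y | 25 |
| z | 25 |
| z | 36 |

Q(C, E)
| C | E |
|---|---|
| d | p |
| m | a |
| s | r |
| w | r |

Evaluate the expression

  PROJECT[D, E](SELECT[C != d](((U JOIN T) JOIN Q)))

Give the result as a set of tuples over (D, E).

U ⋈ T (natural join on G): {(25, d, p), (25, d, y), (25, d, z), (25, m, p), (25, m, y), (25, m, z), (36, r, n), (36, r, u), (36, r, z), (36, s, n), (36, s, u), (36, s, z), (36, w, n), (36, w, u), (36, w, z), (36, y, n), (36, y, u), (36, y, z)}
(U JOIN T) ⋈ Q (natural join on C): {(25, d, p, p), (25, d, y, p), (25, d, z, p), (25, m, p, a), (25, m, y, a), (25, m, z, a), (36, s, n, r), (36, s, u, r), (36, s, z, r), (36, w, n, r), (36, w, u, r), (36, w, z, r)}
Apply σ_{C != d}; surviving tuples: {(25, m, p, a), (25, m, y, a), (25, m, z, a), (36, s, n, r), (36, s, u, r), (36, s, z, r), (36, w, n, r), (36, w, u, r), (36, w, z, r)}
Keep only column(s) D, E (3 duplicate(s) eliminated): {(n, r), (p, a), (u, r), (y, a), (z, a), (z, r)}

{(n, r), (p, a), (u, r), (y, a), (z, a), (z, r)}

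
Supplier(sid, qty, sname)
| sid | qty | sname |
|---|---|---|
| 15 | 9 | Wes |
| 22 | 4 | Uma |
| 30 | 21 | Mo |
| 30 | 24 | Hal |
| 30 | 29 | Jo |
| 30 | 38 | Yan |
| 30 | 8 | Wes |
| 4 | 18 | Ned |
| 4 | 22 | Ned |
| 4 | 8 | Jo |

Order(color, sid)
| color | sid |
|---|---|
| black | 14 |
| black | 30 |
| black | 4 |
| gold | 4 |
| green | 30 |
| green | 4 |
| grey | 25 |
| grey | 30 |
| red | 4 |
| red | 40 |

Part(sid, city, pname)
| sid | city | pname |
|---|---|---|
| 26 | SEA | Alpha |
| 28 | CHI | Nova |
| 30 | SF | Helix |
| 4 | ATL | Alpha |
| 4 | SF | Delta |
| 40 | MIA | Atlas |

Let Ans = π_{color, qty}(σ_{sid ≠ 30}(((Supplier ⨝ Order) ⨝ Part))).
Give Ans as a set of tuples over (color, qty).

Natural join on sid: {(30, 21, Mo, black), (30, 21, Mo, green), (30, 21, Mo, grey), (30, 24, Hal, black), (30, 24, Hal, green), (30, 24, Hal, grey), (30, 29, Jo, black), (30, 29, Jo, green), (30, 29, Jo, grey), (30, 38, Yan, black), (30, 38, Yan, green), (30, 38, Yan, grey), (30, 8, Wes, black), (30, 8, Wes, green), (30, 8, Wes, grey), (4, 18, Ned, black), (4, 18, Ned, gold), (4, 18, Ned, green), (4, 18, Ned, red), (4, 22, Ned, black), (4, 22, Ned, gold), (4, 22, Ned, green), (4, 22, Ned, red), (4, 8, Jo, black), (4, 8, Jo, gold), (4, 8, Jo, green), (4, 8, Jo, red)}
Natural join on sid: {(30, 21, Mo, black, SF, Helix), (30, 21, Mo, green, SF, Helix), (30, 21, Mo, grey, SF, Helix), (30, 24, Hal, black, SF, Helix), (30, 24, Hal, green, SF, Helix), (30, 24, Hal, grey, SF, Helix), (30, 29, Jo, black, SF, Helix), (30, 29, Jo, green, SF, Helix), (30, 29, Jo, grey, SF, Helix), (30, 38, Yan, black, SF, Helix), (30, 38, Yan, green, SF, Helix), (30, 38, Yan, grey, SF, Helix), (30, 8, Wes, black, SF, Helix), (30, 8, Wes, green, SF, Helix), (30, 8, Wes, grey, SF, Helix), (4, 18, Ned, black, ATL, Alpha), (4, 18, Ned, black, SF, Delta), (4, 18, Ned, gold, ATL, Alpha), (4, 18, Ned, gold, SF, Delta), (4, 18, Ned, green, ATL, Alpha), (4, 18, Ned, green, SF, Delta), (4, 18, Ned, red, ATL, Alpha), (4, 18, Ned, red, SF, Delta), (4, 22, Ned, black, ATL, Alpha), (4, 22, Ned, black, SF, Delta), (4, 22, Ned, gold, ATL, Alpha), (4, 22, Ned, gold, SF, Delta), (4, 22, Ned, green, ATL, Alpha), (4, 22, Ned, green, SF, Delta), (4, 22, Ned, red, ATL, Alpha), (4, 22, Ned, red, SF, Delta), (4, 8, Jo, black, ATL, Alpha), (4, 8, Jo, black, SF, Delta), (4, 8, Jo, gold, ATL, Alpha), (4, 8, Jo, gold, SF, Delta), (4, 8, Jo, green, ATL, Alpha), (4, 8, Jo, green, SF, Delta), (4, 8, Jo, red, ATL, Alpha), (4, 8, Jo, red, SF, Delta)}
Apply σ_{sid ≠ 30}; surviving tuples: {(4, 18, Ned, black, ATL, Alpha), (4, 18, Ned, black, SF, Delta), (4, 18, Ned, gold, ATL, Alpha), (4, 18, Ned, gold, SF, Delta), (4, 18, Ned, green, ATL, Alpha), (4, 18, Ned, green, SF, Delta), (4, 18, Ned, red, ATL, Alpha), (4, 18, Ned, red, SF, Delta), (4, 22, Ned, black, ATL, Alpha), (4, 22, Ned, black, SF, Delta), (4, 22, Ned, gold, ATL, Alpha), (4, 22, Ned, gold, SF, Delta), (4, 22, Ned, green, ATL, Alpha), (4, 22, Ned, green, SF, Delta), (4, 22, Ned, red, ATL, Alpha), (4, 22, Ned, red, SF, Delta), (4, 8, Jo, black, ATL, Alpha), (4, 8, Jo, black, SF, Delta), (4, 8, Jo, gold, ATL, Alpha), (4, 8, Jo, gold, SF, Delta), (4, 8, Jo, green, ATL, Alpha), (4, 8, Jo, green, SF, Delta), (4, 8, Jo, red, ATL, Alpha), (4, 8, Jo, red, SF, Delta)}
Projecting to color, qty (12 duplicate(s) eliminated): {(black, 18), (black, 22), (black, 8), (gold, 18), (gold, 22), (gold, 8), (green, 18), (green, 22), (green, 8), (red, 18), (red, 22), (red, 8)}

{(black, 18), (black, 22), (black, 8), (gold, 18), (gold, 22), (gold, 8), (green, 18), (green, 22), (green, 8), (red, 18), (red, 22), (red, 8)}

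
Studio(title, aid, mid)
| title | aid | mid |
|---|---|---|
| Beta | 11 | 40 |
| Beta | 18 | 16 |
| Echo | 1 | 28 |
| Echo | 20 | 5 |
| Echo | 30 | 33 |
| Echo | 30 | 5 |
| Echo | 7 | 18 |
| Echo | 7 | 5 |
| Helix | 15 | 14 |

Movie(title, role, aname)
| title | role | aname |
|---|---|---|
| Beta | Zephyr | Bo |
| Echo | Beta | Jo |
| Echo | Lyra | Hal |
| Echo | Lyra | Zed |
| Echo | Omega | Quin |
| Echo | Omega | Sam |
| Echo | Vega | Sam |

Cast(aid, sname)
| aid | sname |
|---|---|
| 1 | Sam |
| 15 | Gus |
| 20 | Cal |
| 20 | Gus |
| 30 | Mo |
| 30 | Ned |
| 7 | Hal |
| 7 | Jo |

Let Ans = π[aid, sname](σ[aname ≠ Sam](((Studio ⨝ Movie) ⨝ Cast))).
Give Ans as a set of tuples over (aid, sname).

{(1, Sam), (20, Cal), (20, Gus), (30, Mo), (30, Ned), (7, Hal), (7, Jo)}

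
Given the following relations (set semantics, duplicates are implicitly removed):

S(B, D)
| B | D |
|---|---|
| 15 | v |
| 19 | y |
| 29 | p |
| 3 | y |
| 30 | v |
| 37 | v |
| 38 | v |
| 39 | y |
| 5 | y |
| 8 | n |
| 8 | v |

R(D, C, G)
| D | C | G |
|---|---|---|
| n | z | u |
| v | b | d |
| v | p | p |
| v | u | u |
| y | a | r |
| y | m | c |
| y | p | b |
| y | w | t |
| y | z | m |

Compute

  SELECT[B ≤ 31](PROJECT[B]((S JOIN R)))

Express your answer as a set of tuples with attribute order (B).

{15, 19, 3, 30, 5, 8}

Joining S and R on D yields {(15, v, b, d), (15, v, p, p), (15, v, u, u), (19, y, a, r), (19, y, m, c), (19, y, p, b), (19, y, w, t), (19, y, z, m), (3, y, a, r), (3, y, m, c), (3, y, p, b), (3, y, w, t), (3, y, z, m), (30, v, b, d), (30, v, p, p), (30, v, u, u), (37, v, b, d), (37, v, p, p), (37, v, u, u), (38, v, b, d), (38, v, p, p), (38, v, u, u), (39, y, a, r), (39, y, m, c), (39, y, p, b), (39, y, w, t), (39, y, z, m), (5, y, a, r), (5, y, m, c), (5, y, p, b), (5, y, w, t), (5, y, z, m), (8, n, z, u), (8, v, b, d), (8, v, p, p), (8, v, u, u)}.
π[B]: project onto (B) (27 duplicate(s) eliminated) → {15, 19, 3, 30, 37, 38, 39, 5, 8}
Selection B ≤ 31: {15, 19, 3, 30, 5, 8}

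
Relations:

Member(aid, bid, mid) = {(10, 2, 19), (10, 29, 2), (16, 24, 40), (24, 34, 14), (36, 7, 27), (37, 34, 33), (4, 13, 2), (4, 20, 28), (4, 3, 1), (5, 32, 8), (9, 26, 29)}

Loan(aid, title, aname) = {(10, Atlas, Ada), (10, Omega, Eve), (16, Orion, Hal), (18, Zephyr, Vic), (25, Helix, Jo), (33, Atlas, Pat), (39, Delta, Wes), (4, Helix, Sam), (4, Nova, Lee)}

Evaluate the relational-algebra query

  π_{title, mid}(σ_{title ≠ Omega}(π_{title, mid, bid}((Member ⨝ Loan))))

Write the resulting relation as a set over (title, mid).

Joining Member and Loan on aid yields {(10, 2, 19, Atlas, Ada), (10, 2, 19, Omega, Eve), (10, 29, 2, Atlas, Ada), (10, 29, 2, Omega, Eve), (16, 24, 40, Orion, Hal), (4, 13, 2, Helix, Sam), (4, 13, 2, Nova, Lee), (4, 20, 28, Helix, Sam), (4, 20, 28, Nova, Lee), (4, 3, 1, Helix, Sam), (4, 3, 1, Nova, Lee)}.
Projecting to title, mid, bid: {(Atlas, 19, 2), (Atlas, 2, 29), (Helix, 1, 3), (Helix, 2, 13), (Helix, 28, 20), (Nova, 1, 3), (Nova, 2, 13), (Nova, 28, 20), (Omega, 19, 2), (Omega, 2, 29), (Orion, 40, 24)}
Apply σ_{title ≠ Omega}; surviving tuples: {(Atlas, 19, 2), (Atlas, 2, 29), (Helix, 1, 3), (Helix, 2, 13), (Helix, 28, 20), (Nova, 1, 3), (Nova, 2, 13), (Nova, 28, 20), (Orion, 40, 24)}
Projecting to title, mid: {(Atlas, 19), (Atlas, 2), (Helix, 1), (Helix, 2), (Helix, 28), (Nova, 1), (Nova, 2), (Nova, 28), (Orion, 40)}

{(Atlas, 19), (Atlas, 2), (Helix, 1), (Helix, 2), (Helix, 28), (Nova, 1), (Nova, 2), (Nova, 28), (Orion, 40)}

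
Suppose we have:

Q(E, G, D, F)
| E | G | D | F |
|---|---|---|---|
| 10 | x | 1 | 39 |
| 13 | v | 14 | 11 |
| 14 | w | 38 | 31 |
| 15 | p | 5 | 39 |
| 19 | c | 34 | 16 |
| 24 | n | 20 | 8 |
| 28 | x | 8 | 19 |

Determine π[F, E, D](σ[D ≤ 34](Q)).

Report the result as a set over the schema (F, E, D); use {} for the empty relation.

σ[D ≤ 34]: keep tuples satisfying D ≤ 34 → {(10, x, 1, 39), (13, v, 14, 11), (15, p, 5, 39), (19, c, 34, 16), (24, n, 20, 8), (28, x, 8, 19)}
Projecting to F, E, D: {(11, 13, 14), (16, 19, 34), (19, 28, 8), (39, 10, 1), (39, 15, 5), (8, 24, 20)}

{(11, 13, 14), (16, 19, 34), (19, 28, 8), (39, 10, 1), (39, 15, 5), (8, 24, 20)}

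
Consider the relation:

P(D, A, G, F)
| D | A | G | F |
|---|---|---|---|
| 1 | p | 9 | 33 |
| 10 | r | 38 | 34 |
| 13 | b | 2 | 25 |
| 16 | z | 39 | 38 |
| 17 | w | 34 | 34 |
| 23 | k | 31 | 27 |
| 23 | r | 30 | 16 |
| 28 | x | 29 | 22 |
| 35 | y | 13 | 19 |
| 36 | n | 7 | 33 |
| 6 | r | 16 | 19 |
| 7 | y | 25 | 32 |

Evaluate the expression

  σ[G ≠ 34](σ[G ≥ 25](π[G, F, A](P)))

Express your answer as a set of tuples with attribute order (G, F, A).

π[G, F, A]: project onto (G, F, A) → {(13, 19, y), (16, 19, r), (2, 25, b), (25, 32, y), (29, 22, x), (30, 16, r), (31, 27, k), (34, 34, w), (38, 34, r), (39, 38, z), (7, 33, n), (9, 33, p)}
σ[G ≥ 25]: keep tuples satisfying G ≥ 25 → {(25, 32, y), (29, 22, x), (30, 16, r), (31, 27, k), (34, 34, w), (38, 34, r), (39, 38, z)}
σ[G ≠ 34]: keep tuples satisfying G ≠ 34 → {(25, 32, y), (29, 22, x), (30, 16, r), (31, 27, k), (38, 34, r), (39, 38, z)}

{(25, 32, y), (29, 22, x), (30, 16, r), (31, 27, k), (38, 34, r), (39, 38, z)}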